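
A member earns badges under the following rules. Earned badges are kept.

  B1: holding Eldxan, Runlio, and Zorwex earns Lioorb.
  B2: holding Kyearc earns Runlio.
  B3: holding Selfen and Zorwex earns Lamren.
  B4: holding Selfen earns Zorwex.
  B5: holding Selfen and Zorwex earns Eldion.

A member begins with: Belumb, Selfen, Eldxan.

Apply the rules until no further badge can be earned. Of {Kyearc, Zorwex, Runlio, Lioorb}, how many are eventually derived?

With Selfen, Zorwex is earned (B4).
No rule produces Kyearc, and it is not given.
Zorwex: reached.
Runlio would need Kyearc (B2), but Kyearc is never earned.
Lioorb would need Eldxan, Runlio, and Zorwex (B1), but Runlio is never earned.
Reached: Zorwex — 1 of the 4.

1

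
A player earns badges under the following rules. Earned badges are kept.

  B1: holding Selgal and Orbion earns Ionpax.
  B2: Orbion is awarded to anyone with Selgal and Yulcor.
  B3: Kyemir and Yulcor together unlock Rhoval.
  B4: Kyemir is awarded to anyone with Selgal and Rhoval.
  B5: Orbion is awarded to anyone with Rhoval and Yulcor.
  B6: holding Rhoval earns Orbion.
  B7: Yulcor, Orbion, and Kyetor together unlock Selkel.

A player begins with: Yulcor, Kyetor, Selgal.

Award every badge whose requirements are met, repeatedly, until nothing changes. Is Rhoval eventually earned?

Rhoval would need Kyemir and Yulcor (B3), but Kyemir is never earned.

No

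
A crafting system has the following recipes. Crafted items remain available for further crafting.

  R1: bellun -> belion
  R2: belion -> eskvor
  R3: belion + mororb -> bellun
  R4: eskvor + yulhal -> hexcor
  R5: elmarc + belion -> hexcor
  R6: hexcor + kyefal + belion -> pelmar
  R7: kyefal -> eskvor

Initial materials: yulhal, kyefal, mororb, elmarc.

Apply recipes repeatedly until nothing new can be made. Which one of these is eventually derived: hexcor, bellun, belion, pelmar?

kyefal -> eskvor (R7).
eskvor + yulhal -> hexcor (R4).
pelmar would need hexcor, kyefal, and belion (R6), but belion is never obtained. bellun would need belion and mororb (R3), but belion is never obtained. belion would need bellun (R1), but bellun is never obtained.

hexcor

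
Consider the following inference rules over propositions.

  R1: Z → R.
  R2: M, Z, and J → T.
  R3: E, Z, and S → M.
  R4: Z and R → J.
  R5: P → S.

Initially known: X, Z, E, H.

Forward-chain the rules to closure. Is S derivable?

No

S would need P (R5), but P is never established.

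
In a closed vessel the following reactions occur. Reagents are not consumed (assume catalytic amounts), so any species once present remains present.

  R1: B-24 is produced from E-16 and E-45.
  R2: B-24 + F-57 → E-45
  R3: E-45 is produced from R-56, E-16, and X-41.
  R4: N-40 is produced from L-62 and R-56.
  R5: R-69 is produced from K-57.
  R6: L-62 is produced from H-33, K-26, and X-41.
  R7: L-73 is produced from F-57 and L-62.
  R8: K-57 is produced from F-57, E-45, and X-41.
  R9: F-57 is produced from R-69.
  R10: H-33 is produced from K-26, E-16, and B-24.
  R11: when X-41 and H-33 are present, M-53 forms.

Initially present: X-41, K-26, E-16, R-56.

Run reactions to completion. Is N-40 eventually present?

R-56, E-16, and X-41 present → E-45 forms (R3).
E-16 and E-45 present → B-24 forms (R1).
K-26, E-16, and B-24 present → H-33 forms (R10).
H-33, K-26, and X-41 present → L-62 forms (R6).
L-62 and R-56 present → N-40 forms (R4).

Yes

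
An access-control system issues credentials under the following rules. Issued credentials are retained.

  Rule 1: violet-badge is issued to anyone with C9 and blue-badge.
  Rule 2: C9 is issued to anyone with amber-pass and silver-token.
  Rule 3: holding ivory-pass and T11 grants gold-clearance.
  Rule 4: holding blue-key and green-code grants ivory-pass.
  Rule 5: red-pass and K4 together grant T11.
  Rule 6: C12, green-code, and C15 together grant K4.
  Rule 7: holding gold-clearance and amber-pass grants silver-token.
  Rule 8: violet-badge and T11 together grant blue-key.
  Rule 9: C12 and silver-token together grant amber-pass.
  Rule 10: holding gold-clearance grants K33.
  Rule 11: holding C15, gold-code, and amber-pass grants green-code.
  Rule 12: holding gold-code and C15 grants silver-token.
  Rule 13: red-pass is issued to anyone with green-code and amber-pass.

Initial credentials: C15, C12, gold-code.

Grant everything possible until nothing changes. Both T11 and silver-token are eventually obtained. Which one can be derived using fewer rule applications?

silver-token: Holding gold-code and C15 grants silver-token (Rule 12). [1 rule application]
T11: Holding gold-code and C15 grants silver-token (Rule 12). Holding C12 and silver-token grants amber-pass (Rule 9). Holding C15, gold-code, and amber-pass grants green-code (Rule 11). Holding C12, green-code, and C15 grants K4 (Rule 6). Holding green-code and amber-pass grants red-pass (Rule 13). Holding red-pass and K4 grants T11 (Rule 5). [6 rule applications]
silver-token needs fewer.

silver-token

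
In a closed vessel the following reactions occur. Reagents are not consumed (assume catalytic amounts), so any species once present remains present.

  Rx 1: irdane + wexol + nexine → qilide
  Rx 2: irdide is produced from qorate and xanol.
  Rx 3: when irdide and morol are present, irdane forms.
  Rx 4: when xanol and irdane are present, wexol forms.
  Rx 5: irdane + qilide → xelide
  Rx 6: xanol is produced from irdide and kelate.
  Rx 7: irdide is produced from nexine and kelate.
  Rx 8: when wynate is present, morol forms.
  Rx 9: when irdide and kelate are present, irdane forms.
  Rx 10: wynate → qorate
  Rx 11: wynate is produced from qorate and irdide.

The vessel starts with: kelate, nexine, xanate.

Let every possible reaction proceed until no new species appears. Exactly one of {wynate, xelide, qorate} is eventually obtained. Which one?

nexine and kelate present → irdide forms (Rx 7).
irdide and kelate present → irdane forms (Rx 9).
irdide and kelate present → xanol forms (Rx 6).
xanol and irdane present → wexol forms (Rx 4).
irdane, wexol, and nexine present → qilide forms (Rx 1).
irdane and qilide present → xelide forms (Rx 5).
wynate would need qorate and irdide (Rx 11), but qorate never forms. qorate would need wynate (Rx 10), but wynate never forms.

xelide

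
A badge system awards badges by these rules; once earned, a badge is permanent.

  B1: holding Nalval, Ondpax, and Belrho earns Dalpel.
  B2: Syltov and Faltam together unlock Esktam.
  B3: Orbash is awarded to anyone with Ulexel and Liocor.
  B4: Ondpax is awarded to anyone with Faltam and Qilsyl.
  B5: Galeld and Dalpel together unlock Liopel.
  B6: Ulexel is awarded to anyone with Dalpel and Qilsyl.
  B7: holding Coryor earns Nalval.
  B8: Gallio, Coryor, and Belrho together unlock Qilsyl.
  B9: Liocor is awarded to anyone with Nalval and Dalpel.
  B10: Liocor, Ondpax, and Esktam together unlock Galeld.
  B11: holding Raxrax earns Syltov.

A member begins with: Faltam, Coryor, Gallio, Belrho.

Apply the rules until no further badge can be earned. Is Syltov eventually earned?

Syltov would need Raxrax (B11), but Raxrax is never earned.

No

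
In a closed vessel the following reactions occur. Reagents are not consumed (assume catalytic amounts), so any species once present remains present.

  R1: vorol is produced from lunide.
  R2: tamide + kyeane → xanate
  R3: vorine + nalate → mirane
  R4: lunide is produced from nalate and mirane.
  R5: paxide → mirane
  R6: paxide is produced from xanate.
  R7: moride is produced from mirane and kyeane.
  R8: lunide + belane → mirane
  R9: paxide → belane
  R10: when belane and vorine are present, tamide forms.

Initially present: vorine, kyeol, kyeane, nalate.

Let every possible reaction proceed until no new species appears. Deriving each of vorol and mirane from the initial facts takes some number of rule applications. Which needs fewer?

mirane: vorine and nalate present → mirane forms (R3). [1 rule application]
vorol: vorine and nalate present → mirane forms (R3). nalate and mirane present → lunide forms (R4). lunide present → vorol forms (R1). [3 rule applications]
mirane needs fewer.

mirane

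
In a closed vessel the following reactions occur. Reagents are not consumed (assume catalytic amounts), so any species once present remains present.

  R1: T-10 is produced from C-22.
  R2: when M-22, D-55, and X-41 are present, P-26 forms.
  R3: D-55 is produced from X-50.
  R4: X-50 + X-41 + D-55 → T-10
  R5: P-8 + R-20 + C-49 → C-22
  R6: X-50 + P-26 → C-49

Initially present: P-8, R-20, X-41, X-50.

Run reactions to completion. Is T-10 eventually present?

Yes

X-50 present → D-55 forms (R3).
X-50, X-41, and D-55 present → T-10 forms (R4).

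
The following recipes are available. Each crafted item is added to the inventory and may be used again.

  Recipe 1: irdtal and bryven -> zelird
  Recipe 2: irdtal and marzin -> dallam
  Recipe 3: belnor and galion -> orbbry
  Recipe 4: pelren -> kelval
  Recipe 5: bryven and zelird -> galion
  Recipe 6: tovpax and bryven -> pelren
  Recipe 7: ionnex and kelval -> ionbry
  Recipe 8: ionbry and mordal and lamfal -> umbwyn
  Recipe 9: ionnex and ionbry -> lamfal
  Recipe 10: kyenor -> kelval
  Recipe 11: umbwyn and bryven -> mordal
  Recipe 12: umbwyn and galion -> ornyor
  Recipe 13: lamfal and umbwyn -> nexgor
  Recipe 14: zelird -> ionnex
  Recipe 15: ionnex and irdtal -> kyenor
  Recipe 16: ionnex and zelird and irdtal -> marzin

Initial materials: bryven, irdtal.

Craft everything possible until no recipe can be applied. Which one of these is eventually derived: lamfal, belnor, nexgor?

lamfal

Using Recipe 1, irdtal and bryven make zelird.
zelird -> ionnex (Recipe 14).
ionnex and irdtal -> kyenor (Recipe 15).
Using Recipe 10, kyenor makes kelval.
ionnex and kelval -> ionbry (Recipe 7).
Using Recipe 9, ionnex and ionbry make lamfal.
nexgor would need lamfal and umbwyn (Recipe 13), but umbwyn is never obtained. No rule produces belnor, and it is not given.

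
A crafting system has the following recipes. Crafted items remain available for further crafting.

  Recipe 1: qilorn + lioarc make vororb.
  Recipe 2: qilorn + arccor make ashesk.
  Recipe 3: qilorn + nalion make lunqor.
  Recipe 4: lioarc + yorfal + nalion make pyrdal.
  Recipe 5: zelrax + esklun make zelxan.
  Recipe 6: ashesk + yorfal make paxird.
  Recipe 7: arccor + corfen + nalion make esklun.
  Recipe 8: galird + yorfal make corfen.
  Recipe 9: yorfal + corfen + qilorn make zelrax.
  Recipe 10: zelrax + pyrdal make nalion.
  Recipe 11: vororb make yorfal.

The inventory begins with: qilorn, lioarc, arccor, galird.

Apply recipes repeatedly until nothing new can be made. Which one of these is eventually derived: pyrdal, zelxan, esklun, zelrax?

qilorn + lioarc → vororb (Recipe 1).
Using Recipe 11, vororb makes yorfal.
galird + yorfal → corfen (Recipe 8).
yorfal + corfen + qilorn → zelrax (Recipe 9).
zelxan would need zelrax and esklun (Recipe 5), but esklun is never obtained. pyrdal would need lioarc, yorfal, and nalion (Recipe 4), but nalion is never obtained. esklun would need arccor, corfen, and nalion (Recipe 7), but nalion is never obtained.

zelrax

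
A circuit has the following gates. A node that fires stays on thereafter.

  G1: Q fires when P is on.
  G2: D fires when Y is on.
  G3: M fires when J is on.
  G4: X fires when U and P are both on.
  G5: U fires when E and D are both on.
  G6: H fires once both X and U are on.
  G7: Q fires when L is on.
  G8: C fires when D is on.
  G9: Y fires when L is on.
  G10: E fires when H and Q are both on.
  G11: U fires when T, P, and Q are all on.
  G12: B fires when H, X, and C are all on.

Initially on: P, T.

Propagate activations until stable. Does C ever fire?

C would need D (G8), but D never turns on.

No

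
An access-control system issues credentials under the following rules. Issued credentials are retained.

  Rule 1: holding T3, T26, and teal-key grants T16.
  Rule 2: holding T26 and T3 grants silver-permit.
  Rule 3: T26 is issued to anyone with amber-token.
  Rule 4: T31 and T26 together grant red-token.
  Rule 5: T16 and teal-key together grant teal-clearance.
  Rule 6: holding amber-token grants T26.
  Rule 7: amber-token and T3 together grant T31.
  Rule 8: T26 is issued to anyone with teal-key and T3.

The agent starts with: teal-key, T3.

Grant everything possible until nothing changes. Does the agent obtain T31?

T31 would need amber-token and T3 (Rule 7), but amber-token is never granted.

No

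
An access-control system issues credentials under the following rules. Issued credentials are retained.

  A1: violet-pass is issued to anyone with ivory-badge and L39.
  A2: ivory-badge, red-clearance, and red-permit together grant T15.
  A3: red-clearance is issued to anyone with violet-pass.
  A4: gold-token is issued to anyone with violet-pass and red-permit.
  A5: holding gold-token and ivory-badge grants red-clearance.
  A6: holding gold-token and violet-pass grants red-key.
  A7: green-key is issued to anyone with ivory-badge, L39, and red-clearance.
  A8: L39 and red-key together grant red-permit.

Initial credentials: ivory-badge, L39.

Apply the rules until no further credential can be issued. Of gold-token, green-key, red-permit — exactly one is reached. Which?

green-key

Holding ivory-badge and L39 grants violet-pass (A1).
Holding violet-pass grants red-clearance (A3).
Holding ivory-badge, L39, and red-clearance grants green-key (A7).
gold-token would need violet-pass and red-permit (A4), but red-permit is never granted. red-permit would need L39 and red-key (A8), but red-key is never granted.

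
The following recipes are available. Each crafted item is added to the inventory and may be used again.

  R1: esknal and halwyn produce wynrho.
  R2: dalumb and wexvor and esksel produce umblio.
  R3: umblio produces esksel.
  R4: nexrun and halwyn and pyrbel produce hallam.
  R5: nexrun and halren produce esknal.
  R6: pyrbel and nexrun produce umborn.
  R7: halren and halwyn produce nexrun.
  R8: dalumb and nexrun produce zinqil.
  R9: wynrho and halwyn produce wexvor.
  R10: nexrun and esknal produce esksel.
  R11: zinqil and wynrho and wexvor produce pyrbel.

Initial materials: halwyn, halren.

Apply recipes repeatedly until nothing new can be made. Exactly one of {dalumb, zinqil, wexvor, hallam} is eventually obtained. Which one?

wexvor

halren and halwyn → nexrun (R7).
Using R5, nexrun and halren make esknal.
Using R1, esknal and halwyn make wynrho.
wynrho and halwyn → wexvor (R9).
No rule produces dalumb, and it is not given. zinqil would need dalumb and nexrun (R8), but dalumb is never obtained. hallam would need nexrun, halwyn, and pyrbel (R4), but pyrbel is never obtained.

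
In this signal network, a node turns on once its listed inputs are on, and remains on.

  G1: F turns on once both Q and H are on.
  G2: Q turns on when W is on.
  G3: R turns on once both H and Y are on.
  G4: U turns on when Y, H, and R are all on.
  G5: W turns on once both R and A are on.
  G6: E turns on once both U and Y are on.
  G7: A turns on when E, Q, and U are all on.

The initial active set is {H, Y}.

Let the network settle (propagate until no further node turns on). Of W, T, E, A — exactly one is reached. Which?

H and Y are on, so R turns on (G3).
Y, H, and R are on, so U turns on (G4).
U and Y are on, so E turns on (G6).
A would need E, Q, and U (G7), but Q never turns on. W would need R and A (G5), but A never turns on. No rule produces T, and it is not given.

E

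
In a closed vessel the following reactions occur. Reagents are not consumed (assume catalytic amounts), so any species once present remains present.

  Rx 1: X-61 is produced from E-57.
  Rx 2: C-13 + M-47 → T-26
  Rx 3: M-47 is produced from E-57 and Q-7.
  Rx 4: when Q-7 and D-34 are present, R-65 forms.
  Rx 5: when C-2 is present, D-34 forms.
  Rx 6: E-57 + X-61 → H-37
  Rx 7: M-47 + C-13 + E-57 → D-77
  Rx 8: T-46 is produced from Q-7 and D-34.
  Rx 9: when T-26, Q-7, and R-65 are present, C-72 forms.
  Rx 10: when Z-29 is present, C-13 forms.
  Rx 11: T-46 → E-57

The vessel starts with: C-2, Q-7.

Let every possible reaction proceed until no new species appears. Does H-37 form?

C-2 present → D-34 forms (Rx 5).
Q-7 and D-34 present → T-46 forms (Rx 8).
T-46 present → E-57 forms (Rx 11).
E-57 present → X-61 forms (Rx 1).
E-57 and X-61 present → H-37 forms (Rx 6).

Yes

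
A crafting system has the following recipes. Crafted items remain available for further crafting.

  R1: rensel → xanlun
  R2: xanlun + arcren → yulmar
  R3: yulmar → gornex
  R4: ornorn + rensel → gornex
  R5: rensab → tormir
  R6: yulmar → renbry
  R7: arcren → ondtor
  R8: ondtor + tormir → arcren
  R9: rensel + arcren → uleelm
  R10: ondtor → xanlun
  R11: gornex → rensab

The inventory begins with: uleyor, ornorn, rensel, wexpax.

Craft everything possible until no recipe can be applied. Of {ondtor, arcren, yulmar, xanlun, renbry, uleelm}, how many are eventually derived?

1

Using R1, rensel makes xanlun.
ondtor would need arcren (R7), but arcren is never obtained.
arcren would need ondtor and tormir (R8), but ondtor is never obtained.
yulmar would need xanlun and arcren (R2), but arcren is never obtained.
xanlun: reached.
renbry would need yulmar (R6), but yulmar is never obtained.
uleelm would need rensel and arcren (R9), but arcren is never obtained.
Reached: xanlun — 1 of the 6.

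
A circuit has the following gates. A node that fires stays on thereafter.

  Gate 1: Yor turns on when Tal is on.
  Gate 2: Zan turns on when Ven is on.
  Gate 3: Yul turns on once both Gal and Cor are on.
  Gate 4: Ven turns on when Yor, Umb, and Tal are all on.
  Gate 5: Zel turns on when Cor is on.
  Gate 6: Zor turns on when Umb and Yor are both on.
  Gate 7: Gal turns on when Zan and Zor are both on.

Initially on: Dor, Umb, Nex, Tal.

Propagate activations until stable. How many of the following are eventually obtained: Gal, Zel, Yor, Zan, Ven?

Gate 1: Tal on → Yor on.
Gate 6: Umb and Yor on → Zor on.
Gate 4: Yor, Umb, and Tal on → Ven on.
Gate 2: Ven on → Zan on.
Zan and Zor are on, so Gal turns on (Gate 7).
Gal: reached.
Zel would need Cor (Gate 5), but Cor never turns on.
Yor: reached.
Zan: reached.
Ven: reached.
Reached: Gal, Yor, Zan, and Ven — 4 of the 5.

4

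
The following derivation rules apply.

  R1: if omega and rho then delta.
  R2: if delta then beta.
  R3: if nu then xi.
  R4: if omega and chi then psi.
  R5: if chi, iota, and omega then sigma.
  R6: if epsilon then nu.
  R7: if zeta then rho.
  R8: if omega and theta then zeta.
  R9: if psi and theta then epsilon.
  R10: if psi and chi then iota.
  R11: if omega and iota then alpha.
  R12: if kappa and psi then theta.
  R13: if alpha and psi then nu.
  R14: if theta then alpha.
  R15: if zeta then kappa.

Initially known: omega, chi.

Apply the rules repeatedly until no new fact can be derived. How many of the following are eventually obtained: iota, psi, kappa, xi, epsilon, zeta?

From omega and chi, R4 gives psi.
psi and chi hold, so iota follows (R10).
omega and iota hold, so alpha follows (R11).
alpha and psi hold, so nu follows (R13).
nu holds, so xi follows (R3).
iota: reached.
psi: reached.
kappa would need zeta (R15), but zeta is never established.
xi: reached.
epsilon would need psi and theta (R9), but theta is never established.
zeta would need omega and theta (R8), but theta is never established.
Reached: iota, psi, and xi — 3 of the 6.

3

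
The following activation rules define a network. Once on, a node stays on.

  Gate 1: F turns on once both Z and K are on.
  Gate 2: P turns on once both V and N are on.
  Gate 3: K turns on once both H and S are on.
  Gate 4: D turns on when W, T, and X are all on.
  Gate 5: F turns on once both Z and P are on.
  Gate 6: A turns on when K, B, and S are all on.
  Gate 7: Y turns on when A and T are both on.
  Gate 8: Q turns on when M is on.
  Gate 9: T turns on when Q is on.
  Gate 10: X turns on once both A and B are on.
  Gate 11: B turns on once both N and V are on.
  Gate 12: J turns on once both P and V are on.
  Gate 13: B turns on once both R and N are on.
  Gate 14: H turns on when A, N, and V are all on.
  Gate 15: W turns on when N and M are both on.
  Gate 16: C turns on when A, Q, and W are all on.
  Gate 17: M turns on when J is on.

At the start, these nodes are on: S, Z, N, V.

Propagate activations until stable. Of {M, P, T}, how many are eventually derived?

3

Gate 2: V and N on → P on.
Gate 12: P and V on → J on.
Gate 17: J on → M on.
Gate 8: M on → Q on.
Gate 9: Q on → T on.
M: reached.
P: reached.
T: reached.
All 3 are reached.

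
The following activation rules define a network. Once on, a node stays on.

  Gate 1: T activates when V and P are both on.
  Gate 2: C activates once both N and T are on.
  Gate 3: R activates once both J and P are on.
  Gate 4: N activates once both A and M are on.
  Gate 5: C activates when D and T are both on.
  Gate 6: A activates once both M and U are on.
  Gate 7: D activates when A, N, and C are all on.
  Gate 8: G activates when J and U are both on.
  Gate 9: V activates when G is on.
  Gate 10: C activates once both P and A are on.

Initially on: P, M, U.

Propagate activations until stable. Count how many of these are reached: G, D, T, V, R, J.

M and U are on, so A activates (Gate 6).
A and M are on, so N activates (Gate 4).
Gate 10: P and A on → C on.
Gate 7: A, N, and C on → D on.
G would need J and U (Gate 8), but J never turns on.
D: reached.
T would need V and P (Gate 1), but V never turns on.
V would need G (Gate 9), but G never turns on.
R would need J and P (Gate 3), but J never turns on.
No rule produces J, and it is not given.
Reached: D — 1 of the 6.

1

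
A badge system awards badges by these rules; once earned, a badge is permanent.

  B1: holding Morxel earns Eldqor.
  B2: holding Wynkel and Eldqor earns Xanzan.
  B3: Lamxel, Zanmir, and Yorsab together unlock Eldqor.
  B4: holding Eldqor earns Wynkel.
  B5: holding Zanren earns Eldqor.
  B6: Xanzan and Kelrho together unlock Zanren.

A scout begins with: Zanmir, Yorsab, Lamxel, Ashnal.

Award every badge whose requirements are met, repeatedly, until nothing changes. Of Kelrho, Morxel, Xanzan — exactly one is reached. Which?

Xanzan

With Lamxel, Zanmir, and Yorsab, Eldqor is earned (B3).
With Eldqor, Wynkel is earned (B4).
With Wynkel and Eldqor, Xanzan is earned (B2).
No rule produces Morxel, and it is not given. No rule produces Kelrho, and it is not given.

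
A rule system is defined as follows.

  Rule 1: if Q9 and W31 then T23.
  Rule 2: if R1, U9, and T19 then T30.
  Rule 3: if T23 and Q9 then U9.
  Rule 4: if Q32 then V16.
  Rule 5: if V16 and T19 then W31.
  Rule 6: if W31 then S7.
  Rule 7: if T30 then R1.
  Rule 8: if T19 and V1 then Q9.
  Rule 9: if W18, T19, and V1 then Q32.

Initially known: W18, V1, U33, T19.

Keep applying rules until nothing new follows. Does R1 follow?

No

R1 would need T30 (Rule 7), but T30 is never established.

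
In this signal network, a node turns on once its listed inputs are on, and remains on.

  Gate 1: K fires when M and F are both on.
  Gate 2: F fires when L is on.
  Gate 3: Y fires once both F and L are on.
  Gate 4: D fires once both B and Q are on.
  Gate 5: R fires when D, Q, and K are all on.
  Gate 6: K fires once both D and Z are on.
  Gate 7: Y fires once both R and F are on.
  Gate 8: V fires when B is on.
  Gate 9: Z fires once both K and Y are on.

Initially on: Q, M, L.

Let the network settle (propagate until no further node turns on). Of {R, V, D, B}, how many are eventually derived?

R would need D, Q, and K (Gate 5), but D never turns on.
V would need B (Gate 8), but B never turns on.
D would need B and Q (Gate 4), but B never turns on.
No rule produces B, and it is not given.
None of the 4 are reached.

0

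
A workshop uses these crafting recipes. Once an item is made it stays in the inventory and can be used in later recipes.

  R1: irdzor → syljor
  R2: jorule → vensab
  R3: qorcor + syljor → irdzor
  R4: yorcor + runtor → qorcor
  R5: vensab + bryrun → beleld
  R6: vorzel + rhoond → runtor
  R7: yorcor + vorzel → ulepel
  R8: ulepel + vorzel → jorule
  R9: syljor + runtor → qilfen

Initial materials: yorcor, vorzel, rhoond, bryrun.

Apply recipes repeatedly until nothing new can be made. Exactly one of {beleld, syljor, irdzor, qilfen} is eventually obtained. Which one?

beleld

Using R7, yorcor and vorzel make ulepel.
ulepel + vorzel → jorule (R8).
Using R2, jorule makes vensab.
Using R5, vensab and bryrun make beleld.
syljor would need irdzor (R1), but irdzor is never obtained. qilfen would need syljor and runtor (R9), but syljor is never obtained. irdzor would need qorcor and syljor (R3), but syljor is never obtained.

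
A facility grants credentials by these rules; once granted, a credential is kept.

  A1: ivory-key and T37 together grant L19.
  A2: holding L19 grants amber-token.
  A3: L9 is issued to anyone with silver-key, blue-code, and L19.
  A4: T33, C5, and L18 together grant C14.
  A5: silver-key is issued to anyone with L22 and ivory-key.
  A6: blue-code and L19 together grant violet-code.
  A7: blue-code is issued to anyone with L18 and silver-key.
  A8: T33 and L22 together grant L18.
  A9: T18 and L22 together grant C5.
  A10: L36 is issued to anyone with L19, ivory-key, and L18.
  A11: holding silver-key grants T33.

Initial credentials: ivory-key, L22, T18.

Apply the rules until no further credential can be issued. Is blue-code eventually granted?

Holding L22 and ivory-key grants silver-key (A5).
Holding silver-key grants T33 (A11).
Holding T33 and L22 grants L18 (A8).
Holding L18 and silver-key grants blue-code (A7).

Yes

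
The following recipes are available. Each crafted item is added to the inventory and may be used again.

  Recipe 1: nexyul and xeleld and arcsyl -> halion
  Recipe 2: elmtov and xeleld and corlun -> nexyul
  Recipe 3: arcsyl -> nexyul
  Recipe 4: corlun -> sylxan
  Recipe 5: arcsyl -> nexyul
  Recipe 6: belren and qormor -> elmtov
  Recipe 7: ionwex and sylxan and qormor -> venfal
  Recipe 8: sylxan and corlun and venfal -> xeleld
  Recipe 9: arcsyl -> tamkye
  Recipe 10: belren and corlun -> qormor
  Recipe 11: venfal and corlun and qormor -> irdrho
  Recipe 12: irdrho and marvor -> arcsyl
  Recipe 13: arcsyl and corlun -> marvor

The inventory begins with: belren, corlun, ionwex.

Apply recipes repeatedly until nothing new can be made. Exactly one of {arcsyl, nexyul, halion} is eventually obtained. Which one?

belren and corlun -> qormor (Recipe 10).
corlun -> sylxan (Recipe 4).
Using Recipe 7, ionwex, sylxan, and qormor make venfal.
Using Recipe 6, belren and qormor make elmtov.
sylxan and corlun and venfal -> xeleld (Recipe 8).
elmtov and xeleld and corlun -> nexyul (Recipe 2).
arcsyl would need irdrho and marvor (Recipe 12), but marvor is never obtained. halion would need nexyul, xeleld, and arcsyl (Recipe 1), but arcsyl is never obtained.

nexyul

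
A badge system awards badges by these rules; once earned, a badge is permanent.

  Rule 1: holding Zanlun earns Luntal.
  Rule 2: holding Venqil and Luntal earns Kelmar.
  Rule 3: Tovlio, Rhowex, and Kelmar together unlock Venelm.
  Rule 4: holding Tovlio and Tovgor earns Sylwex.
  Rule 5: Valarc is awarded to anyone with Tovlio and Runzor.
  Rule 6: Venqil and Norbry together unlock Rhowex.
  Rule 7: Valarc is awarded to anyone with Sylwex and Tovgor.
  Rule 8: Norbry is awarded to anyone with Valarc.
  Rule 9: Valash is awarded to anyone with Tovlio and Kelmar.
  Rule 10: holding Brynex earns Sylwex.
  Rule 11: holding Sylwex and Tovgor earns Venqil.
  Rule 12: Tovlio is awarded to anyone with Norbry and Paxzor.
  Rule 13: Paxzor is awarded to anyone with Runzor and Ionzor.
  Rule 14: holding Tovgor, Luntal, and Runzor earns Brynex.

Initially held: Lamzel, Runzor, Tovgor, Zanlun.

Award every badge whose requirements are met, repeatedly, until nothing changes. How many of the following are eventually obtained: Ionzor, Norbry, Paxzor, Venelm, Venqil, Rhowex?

3

With Zanlun, Luntal is earned (Rule 1).
With Tovgor, Luntal, and Runzor, Brynex is earned (Rule 14).
With Brynex, Sylwex is earned (Rule 10).
With Sylwex and Tovgor, Valarc is earned (Rule 7).
With Sylwex and Tovgor, Venqil is earned (Rule 11).
With Valarc, Norbry is earned (Rule 8).
With Venqil and Norbry, Rhowex is earned (Rule 6).
No rule produces Ionzor, and it is not given.
Norbry: reached.
Paxzor would need Runzor and Ionzor (Rule 13), but Ionzor is never earned.
Venelm would need Tovlio, Rhowex, and Kelmar (Rule 3), but Tovlio is never earned.
Venqil: reached.
Rhowex: reached.
Reached: Norbry, Venqil, and Rhowex — 3 of the 6.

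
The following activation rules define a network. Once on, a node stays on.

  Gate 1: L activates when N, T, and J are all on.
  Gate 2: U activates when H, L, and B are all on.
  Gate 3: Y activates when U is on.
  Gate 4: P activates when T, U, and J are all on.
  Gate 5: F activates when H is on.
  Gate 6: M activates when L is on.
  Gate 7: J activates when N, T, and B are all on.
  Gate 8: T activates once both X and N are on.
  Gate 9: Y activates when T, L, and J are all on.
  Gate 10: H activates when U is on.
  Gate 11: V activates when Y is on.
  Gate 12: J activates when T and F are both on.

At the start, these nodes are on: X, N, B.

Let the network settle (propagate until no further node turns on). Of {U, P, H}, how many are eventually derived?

U would need H, L, and B (Gate 2), but H never turns on.
P would need T, U, and J (Gate 4), but U never turns on.
H would need U (Gate 10), but U never turns on.
None of the 3 are reached.

0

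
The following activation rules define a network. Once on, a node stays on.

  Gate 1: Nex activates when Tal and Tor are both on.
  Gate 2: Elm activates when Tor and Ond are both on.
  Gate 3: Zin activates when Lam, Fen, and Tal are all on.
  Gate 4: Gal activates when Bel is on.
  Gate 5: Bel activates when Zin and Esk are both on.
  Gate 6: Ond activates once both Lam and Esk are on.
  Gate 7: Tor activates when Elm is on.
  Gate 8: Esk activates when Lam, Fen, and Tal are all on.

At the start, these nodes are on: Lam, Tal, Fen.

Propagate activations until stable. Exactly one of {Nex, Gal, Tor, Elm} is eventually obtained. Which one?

Gal

Gate 3: Lam, Fen, and Tal on → Zin on.
Gate 8: Lam, Fen, and Tal on → Esk on.
Zin and Esk are on, so Bel activates (Gate 5).
Bel is on, so Gal activates (Gate 4).
Nex would need Tal and Tor (Gate 1), but Tor never turns on. Tor would need Elm (Gate 7), but Elm never turns on. Elm would need Tor and Ond (Gate 2), but Tor never turns on.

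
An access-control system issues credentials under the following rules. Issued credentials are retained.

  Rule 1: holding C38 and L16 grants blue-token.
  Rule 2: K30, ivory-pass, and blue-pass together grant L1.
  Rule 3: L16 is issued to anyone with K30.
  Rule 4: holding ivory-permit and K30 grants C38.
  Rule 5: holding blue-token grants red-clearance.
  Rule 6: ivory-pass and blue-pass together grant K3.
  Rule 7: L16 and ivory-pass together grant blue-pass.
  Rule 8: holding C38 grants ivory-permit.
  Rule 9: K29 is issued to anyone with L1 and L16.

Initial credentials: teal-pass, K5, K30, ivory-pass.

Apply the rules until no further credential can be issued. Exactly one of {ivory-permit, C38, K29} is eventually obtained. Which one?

Holding K30 grants L16 (Rule 3).
Holding L16 and ivory-pass grants blue-pass (Rule 7).
Holding K30, ivory-pass, and blue-pass grants L1 (Rule 2).
Holding L1 and L16 grants K29 (Rule 9).
ivory-permit would need C38 (Rule 8), but C38 is never granted. C38 would need ivory-permit and K30 (Rule 4), but ivory-permit is never granted.

K29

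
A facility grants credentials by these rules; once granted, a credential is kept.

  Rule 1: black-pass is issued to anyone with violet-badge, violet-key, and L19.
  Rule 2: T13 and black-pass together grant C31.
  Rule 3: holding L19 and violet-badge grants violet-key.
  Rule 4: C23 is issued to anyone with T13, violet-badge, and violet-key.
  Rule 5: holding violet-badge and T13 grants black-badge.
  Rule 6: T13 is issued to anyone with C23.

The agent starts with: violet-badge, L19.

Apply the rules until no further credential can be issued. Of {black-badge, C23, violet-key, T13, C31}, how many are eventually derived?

1

Holding L19 and violet-badge grants violet-key (Rule 3).
black-badge would need violet-badge and T13 (Rule 5), but T13 is never granted.
C23 would need T13, violet-badge, and violet-key (Rule 4), but T13 is never granted.
violet-key: reached.
T13 would need C23 (Rule 6), but C23 is never granted.
C31 would need T13 and black-pass (Rule 2), but T13 is never granted.
Reached: violet-key — 1 of the 5.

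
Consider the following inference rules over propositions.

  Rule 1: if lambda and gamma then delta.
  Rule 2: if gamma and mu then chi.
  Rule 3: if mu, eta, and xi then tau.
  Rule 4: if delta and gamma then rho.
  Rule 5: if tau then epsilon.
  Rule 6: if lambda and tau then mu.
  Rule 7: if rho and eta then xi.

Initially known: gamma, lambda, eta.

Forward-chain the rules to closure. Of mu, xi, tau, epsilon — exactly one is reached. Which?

From lambda and gamma, Rule 1 gives delta.
From delta and gamma, Rule 4 gives rho.
rho and eta hold, so xi follows (Rule 7).
tau would need mu, eta, and xi (Rule 3), but mu is never established. epsilon would need tau (Rule 5), but tau is never established. mu would need lambda and tau (Rule 6), but tau is never established.

xi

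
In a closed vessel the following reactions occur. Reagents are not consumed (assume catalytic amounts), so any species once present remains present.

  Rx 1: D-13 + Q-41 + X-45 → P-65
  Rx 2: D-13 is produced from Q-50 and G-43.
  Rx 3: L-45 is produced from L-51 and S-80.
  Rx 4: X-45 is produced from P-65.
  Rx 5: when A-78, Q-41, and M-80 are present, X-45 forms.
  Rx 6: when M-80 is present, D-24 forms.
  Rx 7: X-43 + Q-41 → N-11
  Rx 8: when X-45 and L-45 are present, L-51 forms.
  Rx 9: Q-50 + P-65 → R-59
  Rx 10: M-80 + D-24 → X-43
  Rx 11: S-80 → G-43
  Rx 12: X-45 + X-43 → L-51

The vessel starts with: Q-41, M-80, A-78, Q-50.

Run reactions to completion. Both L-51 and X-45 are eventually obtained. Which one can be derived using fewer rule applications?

X-45: A-78, Q-41, and M-80 present → X-45 forms (Rx 5). [1 rule application]
L-51: A-78, Q-41, and M-80 present → X-45 forms (Rx 5). M-80 present → D-24 forms (Rx 6). M-80 and D-24 present → X-43 forms (Rx 10). X-45 and X-43 present → L-51 forms (Rx 12). [4 rule applications]
X-45 needs fewer.

X-45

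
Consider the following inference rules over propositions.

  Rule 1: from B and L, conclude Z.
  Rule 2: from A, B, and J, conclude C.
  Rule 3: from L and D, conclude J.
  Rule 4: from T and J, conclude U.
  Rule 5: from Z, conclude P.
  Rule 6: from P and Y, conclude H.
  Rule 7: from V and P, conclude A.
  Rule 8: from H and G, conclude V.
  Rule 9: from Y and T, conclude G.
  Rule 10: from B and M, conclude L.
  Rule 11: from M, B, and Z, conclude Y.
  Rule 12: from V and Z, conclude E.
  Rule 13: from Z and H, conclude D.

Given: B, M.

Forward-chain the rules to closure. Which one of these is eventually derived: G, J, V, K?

From B and M, Rule 10 gives L.
From B and L, Rule 1 gives Z.
M, B, and Z hold, so Y follows (Rule 11).
From Z, Rule 5 gives P.
From P and Y, Rule 6 gives H.
Z and H hold, so D follows (Rule 13).
L and D hold, so J follows (Rule 3).
No rule produces K, and it is not given. V would need H and G (Rule 8), but G is never established. G would need Y and T (Rule 9), but T is never established.

J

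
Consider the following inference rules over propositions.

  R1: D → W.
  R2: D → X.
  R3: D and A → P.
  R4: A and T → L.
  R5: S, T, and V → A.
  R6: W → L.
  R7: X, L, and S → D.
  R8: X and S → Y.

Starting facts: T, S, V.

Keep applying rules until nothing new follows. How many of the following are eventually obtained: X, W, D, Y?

X would need D (R2), but D is never established.
W would need D (R1), but D is never established.
D would need X, L, and S (R7), but X is never established.
Y would need X and S (R8), but X is never established.
None of the 4 are reached.

0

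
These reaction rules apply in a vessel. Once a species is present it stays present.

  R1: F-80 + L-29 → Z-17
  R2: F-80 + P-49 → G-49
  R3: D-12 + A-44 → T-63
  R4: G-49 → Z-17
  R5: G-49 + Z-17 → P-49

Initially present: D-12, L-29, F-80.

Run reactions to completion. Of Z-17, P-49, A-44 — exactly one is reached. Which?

Z-17

F-80 and L-29 present → Z-17 forms (R1).
P-49 would need G-49 and Z-17 (R5), but G-49 never forms. No rule produces A-44, and it is not given.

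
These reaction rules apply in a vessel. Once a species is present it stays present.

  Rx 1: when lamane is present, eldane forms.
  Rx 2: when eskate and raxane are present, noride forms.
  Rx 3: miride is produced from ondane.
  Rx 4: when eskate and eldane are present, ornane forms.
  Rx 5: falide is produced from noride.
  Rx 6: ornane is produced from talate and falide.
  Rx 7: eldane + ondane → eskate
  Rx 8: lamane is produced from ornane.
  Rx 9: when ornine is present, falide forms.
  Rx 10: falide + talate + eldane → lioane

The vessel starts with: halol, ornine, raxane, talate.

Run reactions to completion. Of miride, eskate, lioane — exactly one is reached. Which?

ornine present → falide forms (Rx 9).
talate and falide present → ornane forms (Rx 6).
ornane present → lamane forms (Rx 8).
lamane present → eldane forms (Rx 1).
falide, talate, and eldane present → lioane forms (Rx 10).
miride would need ondane (Rx 3), but ondane never forms. eskate would need eldane and ondane (Rx 7), but ondane never forms.

lioane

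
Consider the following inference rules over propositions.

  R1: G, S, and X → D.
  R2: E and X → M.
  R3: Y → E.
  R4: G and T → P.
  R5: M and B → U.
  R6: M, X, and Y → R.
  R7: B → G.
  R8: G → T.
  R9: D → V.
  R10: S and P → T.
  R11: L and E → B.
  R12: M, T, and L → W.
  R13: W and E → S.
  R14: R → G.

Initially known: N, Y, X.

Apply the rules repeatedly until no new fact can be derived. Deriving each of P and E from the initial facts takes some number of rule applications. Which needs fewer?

E: From Y, R3 gives E. [1 rule application]
P: Y holds, so E follows (R3). From E and X, R2 gives M. From M, X, and Y, R6 gives R. R holds, so G follows (R14). From G, R8 gives T. From G and T, R4 gives P. [6 rule applications]
E needs fewer.

E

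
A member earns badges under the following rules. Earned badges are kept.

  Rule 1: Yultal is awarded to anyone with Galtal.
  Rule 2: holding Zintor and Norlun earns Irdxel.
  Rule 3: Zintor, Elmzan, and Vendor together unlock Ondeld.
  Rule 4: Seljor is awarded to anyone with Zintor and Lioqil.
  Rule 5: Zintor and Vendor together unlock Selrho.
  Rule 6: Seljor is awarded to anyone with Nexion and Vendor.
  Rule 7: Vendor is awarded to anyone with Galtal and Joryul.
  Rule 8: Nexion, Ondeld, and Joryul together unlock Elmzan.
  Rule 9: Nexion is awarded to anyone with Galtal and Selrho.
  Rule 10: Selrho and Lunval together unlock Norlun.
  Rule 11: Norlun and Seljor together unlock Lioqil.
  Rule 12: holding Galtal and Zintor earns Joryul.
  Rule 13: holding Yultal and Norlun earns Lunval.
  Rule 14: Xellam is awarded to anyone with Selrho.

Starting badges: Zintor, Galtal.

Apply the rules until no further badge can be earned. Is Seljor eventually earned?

With Galtal and Zintor, Joryul is earned (Rule 12).
With Galtal and Joryul, Vendor is earned (Rule 7).
With Zintor and Vendor, Selrho is earned (Rule 5).
With Galtal and Selrho, Nexion is earned (Rule 9).
With Nexion and Vendor, Seljor is earned (Rule 6).

Yes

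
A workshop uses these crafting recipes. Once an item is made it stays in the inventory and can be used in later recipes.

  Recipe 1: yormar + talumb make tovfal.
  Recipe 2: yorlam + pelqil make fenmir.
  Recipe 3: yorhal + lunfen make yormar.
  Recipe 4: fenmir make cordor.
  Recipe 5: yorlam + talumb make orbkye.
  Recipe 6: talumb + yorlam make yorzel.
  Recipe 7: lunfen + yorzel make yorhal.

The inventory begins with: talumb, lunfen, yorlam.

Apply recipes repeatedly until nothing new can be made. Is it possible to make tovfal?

Using Recipe 6, talumb and yorlam make yorzel.
Using Recipe 7, lunfen and yorzel make yorhal.
yorhal + lunfen → yormar (Recipe 3).
yormar + talumb → tovfal (Recipe 1).

Yes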